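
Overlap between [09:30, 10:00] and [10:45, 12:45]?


Meeting A: 570-600 (in minutes from midnight)
Meeting B: 645-765
Overlap start = max(570, 645) = 645
Overlap end = min(600, 765) = 600
Overlap = max(0, 600 - 645) = 0 min

0 minutes


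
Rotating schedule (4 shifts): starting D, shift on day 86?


Shift A

Shifts: A, B, C, D
Start: D (index 3)
Day 86: (3 + 86 - 1) mod 4
= 88 mod 4
= 0
Index 0 → shift A


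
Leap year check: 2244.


Yes

Rules: divisible by 4 AND (not by 100 OR by 400)
2244 ÷ 4 = 561 exactly → divisible by 4
2244 ÷ 100 = 22 remainder 44 → not divisible by 100
Divisible by 4 but not by 100 → leap year


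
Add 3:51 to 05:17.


09:08

Start: 317 minutes from midnight
Add: 231 minutes
Total: 548 minutes
Hours: 548 ÷ 60 = 9 remainder 8


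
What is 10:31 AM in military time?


Input: 10:31 AM
AM hour stays: 10

10:31


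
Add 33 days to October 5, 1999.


November 7, 1999

Start: October 5, 1999
Add 33 days
October 5 → November 1: 31 - 5 + 1 = 27 days (33 - 27 = 6 left)
November 1 + 6 = November 7, 1999


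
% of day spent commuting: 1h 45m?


7.3%

Time: 105 minutes
Day: 1440 minutes
Percentage = (105/1440) × 100 ≈ 7.3%


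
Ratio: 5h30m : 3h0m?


Duration 1: 330 minutes
Duration 2: 180 minutes
Ratio = 330:180
GCD = 30
Simplified = 11:6
As a decimal: 11/6 ≈ 1.83

11:6 (1.83)


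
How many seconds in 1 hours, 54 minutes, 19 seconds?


6859 seconds

Hours: 1 × 3600 = 3600
Minutes: 54 × 60 = 3240
Seconds: 19
Total = 3600 + 3240 + 19 = 6859


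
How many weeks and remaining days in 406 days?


58 weeks 0 days

Weeks: 406 ÷ 7 = 58 remainder 0


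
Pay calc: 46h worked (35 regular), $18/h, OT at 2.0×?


Regular: 35h × $18 = $630.00
Overtime: 46 - 35 = 11h
OT pay: 11h × $18 × 2.0 = $396.00
Total = $630.00 + $396.00 = $1026.00

$1026.00


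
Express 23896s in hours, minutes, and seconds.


Hours: 23896 ÷ 3600 = 6 remainder 2296
Minutes: 2296 ÷ 60 = 38 remainder 16
Seconds: 16

6h 38m 16s


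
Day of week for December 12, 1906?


Wednesday

Zeller's congruence:
q=12, m=12, k=6, j=19
h = (12 + ⌊13×13/5⌋ + 6 + ⌊6/4⌋ + ⌊19/4⌋ - 2×19) mod 7
= (12 + 33 + 6 + 1 + 4 - 38) mod 7
= 18 mod 7 = 4
h=4 → Wednesday


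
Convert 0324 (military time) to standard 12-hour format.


3:24 AM

Hour: 3
3 < 12 → AM


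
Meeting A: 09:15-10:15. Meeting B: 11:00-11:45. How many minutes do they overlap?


0 minutes

Meeting A: 555-615 (in minutes from midnight)
Meeting B: 660-705
Overlap start = max(555, 660) = 660
Overlap end = min(615, 705) = 615
Overlap = max(0, 615 - 660) = 0 min


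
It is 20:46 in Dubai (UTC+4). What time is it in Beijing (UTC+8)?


00:46 (next day)

Time difference = UTC+8 - UTC+4 = +4 hours
New hour = (20 + 4) mod 24
= 24 mod 24 = 0
Minutes unchanged → 00:46; 24 ≥ 24 → next day


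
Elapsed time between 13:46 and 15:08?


1h 22m

End time in minutes: 15×60 + 8 = 908
Start time in minutes: 13×60 + 46 = 826
Difference = 908 - 826 = 82 minutes
= 1 hours 22 minutes


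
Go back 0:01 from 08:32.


Start: 512 minutes from midnight
Subtract: 1 minutes
Remaining: 512 - 1 = 511
Hours: 8, Minutes: 31

08:31


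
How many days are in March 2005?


Month: March (month 3)
March has 31 days

31 days


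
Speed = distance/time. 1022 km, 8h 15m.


123.9 km/h

Distance: 1022 km
Time: 8h 15m = 495 min = 495/60 = 33/4 hours
Speed = 1022 ÷ (33/4) = 1022 × 4 / 33 = 4088/33 ≈ 123.9 km/h


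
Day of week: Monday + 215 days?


Saturday

Start: Monday (index 0)
(0 + 215) mod 7
= 215 mod 7
= 5
Index 5 → Saturday


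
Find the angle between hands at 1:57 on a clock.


76.5°

Hour hand = 1×30 + 57×0.5 = 58.5°
Minute hand = 57×6 = 342°
Difference = |58.5 - 342| = 283.5°
Since > 180°: 360 - 283.5 = 76.5°


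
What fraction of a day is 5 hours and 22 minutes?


Total minutes: 5×60 + 22 = 322
Day = 24×60 = 1440 minutes
Fraction = 322/1440 ≈ 0.2236
As a percentage: 322/1440 × 100 ≈ 22.36%

0.2236 (22.36%)


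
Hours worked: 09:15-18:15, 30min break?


8h 30m (510 minutes)

Total time = (18×60+15) - (9×60+15)
= 1095 - 555 = 540 min
Minus break: 540 - 30 = 510 min
= 8h 30m


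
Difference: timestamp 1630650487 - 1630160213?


490274 seconds (136.2 hours / 5.67 days)

Difference = 1630650487 - 1630160213 = 490274 seconds
In hours: 490274 / 3600 ≈ 136.2
In days: 490274 / 86400 ≈ 5.67


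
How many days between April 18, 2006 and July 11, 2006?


84 days

From April 18, 2006 to July 11, 2006
Rest of April 2006: 30 - 18 = 12
Full months: May 31, June 30
Days into July 2006: 11
Total = 12 + 31 + 30 + 11 = 84 days


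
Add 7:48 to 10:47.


18:35

Start: 647 minutes from midnight
Add: 468 minutes
Total: 1115 minutes
Hours: 1115 ÷ 60 = 18 remainder 35


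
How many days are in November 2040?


30 days

Month: November (month 11)
November has 30 days


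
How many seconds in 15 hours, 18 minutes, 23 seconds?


Hours: 15 × 3600 = 54000
Minutes: 18 × 60 = 1080
Seconds: 23
Total = 54000 + 1080 + 23 = 55103

55103 seconds


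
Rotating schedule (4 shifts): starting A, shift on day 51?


Shift C

Shifts: A, B, C, D
Start: A (index 0)
Day 51: (0 + 51 - 1) mod 4
= 50 mod 4
= 2
Index 2 → shift C


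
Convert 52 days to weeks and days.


Weeks: 52 ÷ 7 = 7 remainder 3

7 weeks 3 days


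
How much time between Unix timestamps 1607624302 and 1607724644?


100342 seconds (27.9 hours / 1.16 days)

Difference = 1607724644 - 1607624302 = 100342 seconds
In hours: 100342 / 3600 ≈ 27.9
In days: 100342 / 86400 ≈ 1.16


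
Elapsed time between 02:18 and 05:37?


End time in minutes: 5×60 + 37 = 337
Start time in minutes: 2×60 + 18 = 138
Difference = 337 - 138 = 199 minutes
= 3 hours 19 minutes

3h 19m


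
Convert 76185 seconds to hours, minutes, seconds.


21h 9m 45s

Hours: 76185 ÷ 3600 = 21 remainder 585
Minutes: 585 ÷ 60 = 9 remainder 45
Seconds: 45


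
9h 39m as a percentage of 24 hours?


Total minutes: 9×60 + 39 = 579
Day = 24×60 = 1440 minutes
Fraction = 579/1440 ≈ 0.4021
As a percentage: 579/1440 × 100 ≈ 40.21%

0.4021 (40.21%)


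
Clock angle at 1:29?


Hour hand = 1×30 + 29×0.5 = 44.5°
Minute hand = 29×6 = 174°
Difference = |44.5 - 174| = 129.5°

129.5°


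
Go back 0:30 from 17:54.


Start: 1074 minutes from midnight
Subtract: 30 minutes
Remaining: 1074 - 30 = 1044
Hours: 17, Minutes: 24

17:24


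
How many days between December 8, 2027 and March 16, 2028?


99 days

From December 8, 2027 to March 16, 2028
Rest of December 2027: 31 - 8 = 23
Full months: January 31, February 2028 29
Days into March 2028: 16
Total = 23 + 31 + 29 + 16 = 99 days


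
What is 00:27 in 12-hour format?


Hour: 0
0 → 12 AM (midnight)

12:27 AM


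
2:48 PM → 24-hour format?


Input: 2:48 PM
PM: 2 + 12 = 14

14:48


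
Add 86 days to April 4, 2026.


Start: April 4, 2026
Add 86 days
April 4 → May 1: 30 - 4 + 1 = 27 days (86 - 27 = 59 left)
May 1 → June 1: 31 - 1 + 1 = 31 days (59 - 31 = 28 left)
June 1 + 28 = June 29, 2026

June 29, 2026


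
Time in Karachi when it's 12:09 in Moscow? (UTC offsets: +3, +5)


14:09

Time difference = UTC+5 - UTC+3 = +2 hours
New hour = (12 + 2) mod 24
= 14 mod 24 = 14
Minutes unchanged → 14:09


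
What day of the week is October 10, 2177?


Zeller's congruence:
q=10, m=10, k=77, j=21
h = (10 + ⌊13×11/5⌋ + 77 + ⌊77/4⌋ + ⌊21/4⌋ - 2×21) mod 7
= (10 + 28 + 77 + 19 + 5 - 42) mod 7
= 97 mod 7 = 6
h=6 → Friday

Friday


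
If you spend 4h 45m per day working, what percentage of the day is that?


Time: 285 minutes
Day: 1440 minutes
Percentage = (285/1440) × 100 ≈ 19.8%

19.8%


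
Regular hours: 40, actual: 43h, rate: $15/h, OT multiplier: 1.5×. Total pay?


$667.50

Regular: 40h × $15 = $600.00
Overtime: 43 - 40 = 3h
OT pay: 3h × $15 × 1.5 = $67.50
Total = $600.00 + $67.50 = $667.50


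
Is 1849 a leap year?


No

Rules: divisible by 4 AND (not by 100 OR by 400)
1849 ÷ 4 = 462 remainder 1 → not divisible by 4
Not divisible by 4 → not a leap year


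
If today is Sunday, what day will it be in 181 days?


Saturday

Start: Sunday (index 6)
(6 + 181) mod 7
= 187 mod 7
= 5
Index 5 → Saturday


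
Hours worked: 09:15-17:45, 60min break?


Total time = (17×60+45) - (9×60+15)
= 1065 - 555 = 510 min
Minus break: 510 - 60 = 450 min
= 7h 30m

7h 30m (450 minutes)


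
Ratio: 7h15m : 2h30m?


Duration 1: 435 minutes
Duration 2: 150 minutes
Ratio = 435:150
GCD = 15
Simplified = 29:10
As a decimal: 29/10 = 2.90

29:10 (2.90)


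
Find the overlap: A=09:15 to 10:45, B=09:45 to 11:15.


Meeting A: 555-645 (in minutes from midnight)
Meeting B: 585-675
Overlap start = max(555, 585) = 585
Overlap end = min(645, 675) = 645
Overlap = max(0, 645 - 585) = 60 min

60 minutes


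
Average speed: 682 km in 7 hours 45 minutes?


88.0 km/h

Distance: 682 km
Time: 7h 45m = 465 min = 465/60 = 31/4 hours
Speed = 682 ÷ (31/4) = 682 × 4 / 31 = 2728/31 = 88.0 km/h


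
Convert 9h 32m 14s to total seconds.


34334 seconds

Hours: 9 × 3600 = 32400
Minutes: 32 × 60 = 1920
Seconds: 14
Total = 32400 + 1920 + 14 = 34334


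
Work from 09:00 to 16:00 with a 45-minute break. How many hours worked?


Total time = (16×60+0) - (9×60+0)
= 960 - 540 = 420 min
Minus break: 420 - 45 = 375 min
= 6h 15m

6h 15m (375 minutes)


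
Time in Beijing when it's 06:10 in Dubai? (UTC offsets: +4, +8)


Time difference = UTC+8 - UTC+4 = +4 hours
New hour = (6 + 4) mod 24
= 10 mod 24 = 10
Minutes unchanged → 10:10

10:10


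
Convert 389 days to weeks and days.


55 weeks 4 days

Weeks: 389 ÷ 7 = 55 remainder 4


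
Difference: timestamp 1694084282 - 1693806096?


278186 seconds (77.3 hours / 3.22 days)

Difference = 1694084282 - 1693806096 = 278186 seconds
In hours: 278186 / 3600 ≈ 77.3
In days: 278186 / 86400 ≈ 3.22


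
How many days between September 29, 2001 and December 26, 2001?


88 days

From September 29, 2001 to December 26, 2001
Rest of September 2001: 30 - 29 = 1
Full months: October 31, November 30
Days into December 2001: 26
Total = 1 + 31 + 30 + 26 = 88 days


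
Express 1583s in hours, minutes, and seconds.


Hours: 1583 ÷ 3600 = 0 remainder 1583
Minutes: 1583 ÷ 60 = 26 remainder 23
Seconds: 23

0h 26m 23s


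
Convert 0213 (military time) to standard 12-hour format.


Hour: 2
2 < 12 → AM

2:13 AM


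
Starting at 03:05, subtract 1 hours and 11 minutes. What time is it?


01:54

Start: 185 minutes from midnight
Subtract: 71 minutes
Remaining: 185 - 71 = 114
Hours: 1, Minutes: 54


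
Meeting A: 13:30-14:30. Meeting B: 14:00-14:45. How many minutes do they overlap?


30 minutes

Meeting A: 810-870 (in minutes from midnight)
Meeting B: 840-885
Overlap start = max(810, 840) = 840
Overlap end = min(870, 885) = 870
Overlap = max(0, 870 - 840) = 30 min


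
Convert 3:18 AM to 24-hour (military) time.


Input: 3:18 AM
AM hour stays: 3

03:18


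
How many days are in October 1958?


31 days

Month: October (month 10)
October has 31 days


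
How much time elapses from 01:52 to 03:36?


1h 44m

End time in minutes: 3×60 + 36 = 216
Start time in minutes: 1×60 + 52 = 112
Difference = 216 - 112 = 104 minutes
= 1 hours 44 minutes


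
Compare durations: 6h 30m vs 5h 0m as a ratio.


Duration 1: 390 minutes
Duration 2: 300 minutes
Ratio = 390:300
GCD = 30
Simplified = 13:10
As a decimal: 13/10 = 1.30

13:10 (1.30)


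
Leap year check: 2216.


Rules: divisible by 4 AND (not by 100 OR by 400)
2216 ÷ 4 = 554 exactly → divisible by 4
2216 ÷ 100 = 22 remainder 16 → not divisible by 100
Divisible by 4 but not by 100 → leap year

Yes


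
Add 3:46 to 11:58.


15:44

Start: 718 minutes from midnight
Add: 226 minutes
Total: 944 minutes
Hours: 944 ÷ 60 = 15 remainder 44


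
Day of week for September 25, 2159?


Zeller's congruence:
q=25, m=9, k=59, j=21
h = (25 + ⌊13×10/5⌋ + 59 + ⌊59/4⌋ + ⌊21/4⌋ - 2×21) mod 7
= (25 + 26 + 59 + 14 + 5 - 42) mod 7
= 87 mod 7 = 3
h=3 → Tuesday

Tuesday


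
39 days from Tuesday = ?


Saturday

Start: Tuesday (index 1)
(1 + 39) mod 7
= 40 mod 7
= 5
Index 5 → Saturday


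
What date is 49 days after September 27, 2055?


November 15, 2055

Start: September 27, 2055
Add 49 days
September 27 → October 1: 30 - 27 + 1 = 4 days (49 - 4 = 45 left)
October 1 → November 1: 31 - 1 + 1 = 31 days (45 - 31 = 14 left)
November 1 + 14 = November 15, 2055


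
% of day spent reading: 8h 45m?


36.5%

Time: 525 minutes
Day: 1440 minutes
Percentage = (525/1440) × 100 ≈ 36.5%


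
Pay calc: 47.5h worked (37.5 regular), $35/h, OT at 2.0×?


$2012.50

Regular: 37.5h × $35 = $1312.50
Overtime: 47.5 - 37.5 = 10.0h
OT pay: 10.0h × $35 × 2.0 = $700.00
Total = $1312.50 + $700.00 = $2012.50


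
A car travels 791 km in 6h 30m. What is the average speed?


Distance: 791 km
Time: 6h 30m = 390 min = 390/60 = 13/2 hours
Speed = 791 ÷ (13/2) = 791 × 2 / 13 = 1582/13 ≈ 121.7 km/h

121.7 km/h


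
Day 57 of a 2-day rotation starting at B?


Shift B

Shifts: A, B
Start: B (index 1)
Day 57: (1 + 57 - 1) mod 2
= 57 mod 2
= 1
Index 1 → shift B


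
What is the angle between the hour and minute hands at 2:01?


54.5°

Hour hand = 2×30 + 1×0.5 = 60.5°
Minute hand = 1×6 = 6°
Difference = |60.5 - 6| = 54.5°


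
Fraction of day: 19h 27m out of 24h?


Total minutes: 19×60 + 27 = 1167
Day = 24×60 = 1440 minutes
Fraction = 1167/1440 ≈ 0.8104
As a percentage: 1167/1440 × 100 ≈ 81.04%

0.8104 (81.04%)


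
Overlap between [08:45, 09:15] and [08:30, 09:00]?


15 minutes

Meeting A: 525-555 (in minutes from midnight)
Meeting B: 510-540
Overlap start = max(525, 510) = 525
Overlap end = min(555, 540) = 540
Overlap = max(0, 540 - 525) = 15 min


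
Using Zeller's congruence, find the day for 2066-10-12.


Tuesday

Zeller's congruence:
q=12, m=10, k=66, j=20
h = (12 + ⌊13×11/5⌋ + 66 + ⌊66/4⌋ + ⌊20/4⌋ - 2×20) mod 7
= (12 + 28 + 66 + 16 + 5 - 40) mod 7
= 87 mod 7 = 3
h=3 → Tuesday


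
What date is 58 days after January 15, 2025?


March 14, 2025

Start: January 15, 2025
Add 58 days
January 15 → February 1: 31 - 15 + 1 = 17 days (58 - 17 = 41 left)
February 1 → March 1: 28 - 1 + 1 = 28 days (41 - 28 = 13 left)
March 1 + 13 = March 14, 2025


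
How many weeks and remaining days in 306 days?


43 weeks 5 days

Weeks: 306 ÷ 7 = 43 remainder 5


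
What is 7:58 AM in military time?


07:58

Input: 7:58 AM
AM hour stays: 7


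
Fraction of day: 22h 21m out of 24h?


Total minutes: 22×60 + 21 = 1341
Day = 24×60 = 1440 minutes
Fraction = 1341/1440 ≈ 0.9313
As a percentage: 1341/1440 × 100 ≈ 93.13%

0.9313 (93.13%)


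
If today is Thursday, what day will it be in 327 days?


Tuesday

Start: Thursday (index 3)
(3 + 327) mod 7
= 330 mod 7
= 1
Index 1 → Tuesday


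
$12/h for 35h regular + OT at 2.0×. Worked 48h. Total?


$732.00

Regular: 35h × $12 = $420.00
Overtime: 48 - 35 = 13h
OT pay: 13h × $12 × 2.0 = $312.00
Total = $420.00 + $312.00 = $732.00


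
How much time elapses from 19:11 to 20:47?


1h 36m

End time in minutes: 20×60 + 47 = 1247
Start time in minutes: 19×60 + 11 = 1151
Difference = 1247 - 1151 = 96 minutes
= 1 hours 36 minutes


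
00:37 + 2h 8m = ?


02:45

Start: 37 minutes from midnight
Add: 128 minutes
Total: 165 minutes
Hours: 165 ÷ 60 = 2 remainder 45


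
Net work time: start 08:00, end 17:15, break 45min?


8h 30m (510 minutes)

Total time = (17×60+15) - (8×60+0)
= 1035 - 480 = 555 min
Minus break: 555 - 45 = 510 min
= 8h 30m


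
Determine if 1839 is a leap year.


No

Rules: divisible by 4 AND (not by 100 OR by 400)
1839 ÷ 4 = 459 remainder 3 → not divisible by 4
Not divisible by 4 → not a leap year


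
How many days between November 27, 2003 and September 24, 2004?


302 days

From November 27, 2003 to September 24, 2004
Rest of November 2003: 30 - 27 = 3
Full months: December 31, January 31, February 2004 29, March 31, April 30, May 31, June 30, July 31, August 31
Days into September 2004: 24
Total = 3 + 31 + 31 + 29 + 31 + 30 + 31 + 30 + 31 + 31 + 24 = 302 days


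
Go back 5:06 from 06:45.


01:39

Start: 405 minutes from midnight
Subtract: 306 minutes
Remaining: 405 - 306 = 99
Hours: 1, Minutes: 39


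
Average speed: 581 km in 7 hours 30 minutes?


77.5 km/h

Distance: 581 km
Time: 7h 30m = 450 min = 450/60 = 15/2 hours
Speed = 581 ÷ (15/2) = 581 × 2 / 15 = 1162/15 ≈ 77.5 km/h


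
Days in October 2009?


Month: October (month 10)
October has 31 days

31 days


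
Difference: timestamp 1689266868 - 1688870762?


396106 seconds (110.0 hours / 4.58 days)

Difference = 1689266868 - 1688870762 = 396106 seconds
In hours: 396106 / 3600 ≈ 110.0
In days: 396106 / 86400 ≈ 4.58


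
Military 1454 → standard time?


2:54 PM

Hour: 14
14 - 12 = 2 → PM


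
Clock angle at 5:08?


Hour hand = 5×30 + 8×0.5 = 154.0°
Minute hand = 8×6 = 48°
Difference = |154.0 - 48| = 106.0°

106.0°


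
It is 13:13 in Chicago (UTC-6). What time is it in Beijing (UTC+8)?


Time difference = UTC+8 - UTC-6 = +14 hours
New hour = (13 + 14) mod 24
= 27 mod 24 = 3
Minutes unchanged → 03:13; 27 ≥ 24 → next day

03:13 (next day)


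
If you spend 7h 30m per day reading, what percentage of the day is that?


31.3%

Time: 450 minutes
Day: 1440 minutes
Percentage = (450/1440) × 100 ≈ 31.3%


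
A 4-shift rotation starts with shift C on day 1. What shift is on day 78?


Shift D

Shifts: A, B, C, D
Start: C (index 2)
Day 78: (2 + 78 - 1) mod 4
= 79 mod 4
= 3
Index 3 → shift D


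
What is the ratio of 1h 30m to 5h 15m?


Duration 1: 90 minutes
Duration 2: 315 minutes
Ratio = 90:315
GCD = 45
Simplified = 2:7
As a decimal: 2/7 ≈ 0.29

2:7 (0.29)


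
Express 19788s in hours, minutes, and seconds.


Hours: 19788 ÷ 3600 = 5 remainder 1788
Minutes: 1788 ÷ 60 = 29 remainder 48
Seconds: 48

5h 29m 48s


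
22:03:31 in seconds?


79411 seconds

Hours: 22 × 3600 = 79200
Minutes: 3 × 60 = 180
Seconds: 31
Total = 79200 + 180 + 31 = 79411


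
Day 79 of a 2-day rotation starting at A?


Shifts: A, B
Start: A (index 0)
Day 79: (0 + 79 - 1) mod 2
= 78 mod 2
= 0
Index 0 → shift A

Shift A


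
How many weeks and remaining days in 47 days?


6 weeks 5 days

Weeks: 47 ÷ 7 = 6 remainder 5


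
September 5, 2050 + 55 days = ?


October 30, 2050

Start: September 5, 2050
Add 55 days
September 5 → October 1: 30 - 5 + 1 = 26 days (55 - 26 = 29 left)
October 1 + 29 = October 30, 2050


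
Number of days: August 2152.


Month: August (month 8)
August has 31 days

31 days


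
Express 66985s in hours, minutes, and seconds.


18h 36m 25s

Hours: 66985 ÷ 3600 = 18 remainder 2185
Minutes: 2185 ÷ 60 = 36 remainder 25
Seconds: 25


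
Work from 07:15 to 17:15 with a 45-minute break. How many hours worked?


Total time = (17×60+15) - (7×60+15)
= 1035 - 435 = 600 min
Minus break: 600 - 45 = 555 min
= 9h 15m

9h 15m (555 minutes)


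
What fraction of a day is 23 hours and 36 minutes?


Total minutes: 23×60 + 36 = 1416
Day = 24×60 = 1440 minutes
Fraction = 1416/1440 ≈ 0.9833
As a percentage: 1416/1440 × 100 ≈ 98.33%

0.9833 (98.33%)


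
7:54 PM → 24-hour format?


19:54

Input: 7:54 PM
PM: 7 + 12 = 19


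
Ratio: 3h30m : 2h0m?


7:4 (1.75)

Duration 1: 210 minutes
Duration 2: 120 minutes
Ratio = 210:120
GCD = 30
Simplified = 7:4
As a decimal: 7/4 = 1.75


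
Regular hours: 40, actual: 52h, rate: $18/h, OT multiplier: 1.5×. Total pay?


$1044.00

Regular: 40h × $18 = $720.00
Overtime: 52 - 40 = 12h
OT pay: 12h × $18 × 1.5 = $324.00
Total = $720.00 + $324.00 = $1044.00


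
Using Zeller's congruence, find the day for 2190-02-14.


Zeller's congruence:
q=14, m=14, k=89, j=21
h = (14 + ⌊13×15/5⌋ + 89 + ⌊89/4⌋ + ⌊21/4⌋ - 2×21) mod 7
= (14 + 39 + 89 + 22 + 5 - 42) mod 7
= 127 mod 7 = 1
h=1 → Sunday

Sunday


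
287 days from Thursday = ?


Start: Thursday (index 3)
(3 + 287) mod 7
= 290 mod 7
= 3
Index 3 → Thursday

Thursday


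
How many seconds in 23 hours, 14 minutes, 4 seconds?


Hours: 23 × 3600 = 82800
Minutes: 14 × 60 = 840
Seconds: 4
Total = 82800 + 840 + 4 = 83644

83644 seconds


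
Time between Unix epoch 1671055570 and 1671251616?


Difference = 1671251616 - 1671055570 = 196046 seconds
In hours: 196046 / 3600 ≈ 54.5
In days: 196046 / 86400 ≈ 2.27

196046 seconds (54.5 hours / 2.27 days)


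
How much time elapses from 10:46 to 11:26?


End time in minutes: 11×60 + 26 = 686
Start time in minutes: 10×60 + 46 = 646
Difference = 686 - 646 = 40 minutes
= 0 hours 40 minutes

0h 40m


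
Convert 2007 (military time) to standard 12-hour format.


8:07 PM

Hour: 20
20 - 12 = 8 → PM


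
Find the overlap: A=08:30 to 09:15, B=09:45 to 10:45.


Meeting A: 510-555 (in minutes from midnight)
Meeting B: 585-645
Overlap start = max(510, 585) = 585
Overlap end = min(555, 645) = 555
Overlap = max(0, 555 - 585) = 0 min

0 minutes


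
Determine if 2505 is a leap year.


No

Rules: divisible by 4 AND (not by 100 OR by 400)
2505 ÷ 4 = 626 remainder 1 → not divisible by 4
Not divisible by 4 → not a leap year


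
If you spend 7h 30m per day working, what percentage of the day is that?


Time: 450 minutes
Day: 1440 minutes
Percentage = (450/1440) × 100 ≈ 31.3%

31.3%


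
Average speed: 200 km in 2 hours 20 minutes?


85.7 km/h

Distance: 200 km
Time: 2h 20m = 140 min = 140/60 = 7/3 hours
Speed = 200 ÷ (7/3) = 200 × 3 / 7 = 600/7 ≈ 85.7 km/h


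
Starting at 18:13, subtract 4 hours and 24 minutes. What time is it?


Start: 1093 minutes from midnight
Subtract: 264 minutes
Remaining: 1093 - 264 = 829
Hours: 13, Minutes: 49

13:49


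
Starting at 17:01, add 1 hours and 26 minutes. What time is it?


18:27

Start: 1021 minutes from midnight
Add: 86 minutes
Total: 1107 minutes
Hours: 1107 ÷ 60 = 18 remainder 27


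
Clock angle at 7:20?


100.0°

Hour hand = 7×30 + 20×0.5 = 220.0°
Minute hand = 20×6 = 120°
Difference = |220.0 - 120| = 100.0°


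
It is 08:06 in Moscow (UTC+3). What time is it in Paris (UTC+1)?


06:06

Time difference = UTC+1 - UTC+3 = -2 hours
New hour = (8 -2) mod 24
= 6 mod 24 = 6
Minutes unchanged → 06:06


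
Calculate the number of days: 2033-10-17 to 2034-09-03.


From October 17, 2033 to September 3, 2034
Rest of October 2033: 31 - 17 = 14
Full months: November 30, December 31, January 31, February 2034 28, March 31, April 30, May 31, June 30, July 31, August 31
Days into September 2034: 3
Total = 14 + 30 + 31 + 31 + 28 + 31 + 30 + 31 + 30 + 31 + 31 + 3 = 321 days

321 days


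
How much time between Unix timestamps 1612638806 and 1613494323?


Difference = 1613494323 - 1612638806 = 855517 seconds
In hours: 855517 / 3600 ≈ 237.6
In days: 855517 / 86400 ≈ 9.90

855517 seconds (237.6 hours / 9.90 days)


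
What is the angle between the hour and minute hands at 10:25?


162.5°

Hour hand = 10×30 + 25×0.5 = 312.5°
Minute hand = 25×6 = 150°
Difference = |312.5 - 150| = 162.5°


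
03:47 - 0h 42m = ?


Start: 227 minutes from midnight
Subtract: 42 minutes
Remaining: 227 - 42 = 185
Hours: 3, Minutes: 5

03:05


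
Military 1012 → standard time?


10:12 AM

Hour: 10
10 < 12 → AM


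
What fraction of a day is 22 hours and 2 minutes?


0.9181 (91.81%)

Total minutes: 22×60 + 2 = 1322
Day = 24×60 = 1440 minutes
Fraction = 1322/1440 ≈ 0.9181
As a percentage: 1322/1440 × 100 ≈ 91.81%


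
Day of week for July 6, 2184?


Tuesday

Zeller's congruence:
q=6, m=7, k=84, j=21
h = (6 + ⌊13×8/5⌋ + 84 + ⌊84/4⌋ + ⌊21/4⌋ - 2×21) mod 7
= (6 + 20 + 84 + 21 + 5 - 42) mod 7
= 94 mod 7 = 3
h=3 → Tuesday


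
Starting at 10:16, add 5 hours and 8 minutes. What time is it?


Start: 616 minutes from midnight
Add: 308 minutes
Total: 924 minutes
Hours: 924 ÷ 60 = 15 remainder 24

15:24


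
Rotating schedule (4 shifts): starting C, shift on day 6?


Shift D

Shifts: A, B, C, D
Start: C (index 2)
Day 6: (2 + 6 - 1) mod 4
= 7 mod 4
= 3
Index 3 → shift D


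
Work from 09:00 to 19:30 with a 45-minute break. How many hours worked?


Total time = (19×60+30) - (9×60+0)
= 1170 - 540 = 630 min
Minus break: 630 - 45 = 585 min
= 9h 45m

9h 45m (585 minutes)


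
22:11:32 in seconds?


79892 seconds

Hours: 22 × 3600 = 79200
Minutes: 11 × 60 = 660
Seconds: 32
Total = 79200 + 660 + 32 = 79892


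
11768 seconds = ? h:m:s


3h 16m 8s

Hours: 11768 ÷ 3600 = 3 remainder 968
Minutes: 968 ÷ 60 = 16 remainder 8
Seconds: 8


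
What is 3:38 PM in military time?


15:38

Input: 3:38 PM
PM: 3 + 12 = 15


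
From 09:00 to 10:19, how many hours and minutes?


1h 19m

End time in minutes: 10×60 + 19 = 619
Start time in minutes: 9×60 + 0 = 540
Difference = 619 - 540 = 79 minutes
= 1 hours 19 minutes


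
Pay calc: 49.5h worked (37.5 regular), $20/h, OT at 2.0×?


$1230.00

Regular: 37.5h × $20 = $750.00
Overtime: 49.5 - 37.5 = 12.0h
OT pay: 12.0h × $20 × 2.0 = $480.00
Total = $750.00 + $480.00 = $1230.00


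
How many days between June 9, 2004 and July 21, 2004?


From June 9, 2004 to July 21, 2004
Rest of June 2004: 30 - 9 = 21
Days into July 2004: 21
Total = 21 + 21 = 42 days

42 days


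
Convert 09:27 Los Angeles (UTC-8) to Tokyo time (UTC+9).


02:27 (next day)

Time difference = UTC+9 - UTC-8 = +17 hours
New hour = (9 + 17) mod 24
= 26 mod 24 = 2
Minutes unchanged → 02:27; 26 ≥ 24 → next day


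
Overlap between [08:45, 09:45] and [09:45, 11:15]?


Meeting A: 525-585 (in minutes from midnight)
Meeting B: 585-675
Overlap start = max(525, 585) = 585
Overlap end = min(585, 675) = 585
Overlap = max(0, 585 - 585) = 0 min

0 minutes


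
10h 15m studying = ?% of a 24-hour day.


Time: 615 minutes
Day: 1440 minutes
Percentage = (615/1440) × 100 ≈ 42.7%

42.7%


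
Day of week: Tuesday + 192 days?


Friday

Start: Tuesday (index 1)
(1 + 192) mod 7
= 193 mod 7
= 4
Index 4 → Friday


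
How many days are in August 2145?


Month: August (month 8)
August has 31 days

31 days


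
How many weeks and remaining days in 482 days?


Weeks: 482 ÷ 7 = 68 remainder 6

68 weeks 6 days


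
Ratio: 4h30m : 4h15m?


Duration 1: 270 minutes
Duration 2: 255 minutes
Ratio = 270:255
GCD = 15
Simplified = 18:17
As a decimal: 18/17 ≈ 1.06

18:17 (1.06)


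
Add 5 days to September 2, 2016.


September 7, 2016

Start: September 2, 2016
Add 5 days
September 2 + 5 = September 7, 2016


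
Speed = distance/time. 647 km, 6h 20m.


Distance: 647 km
Time: 6h 20m = 380 min = 380/60 = 19/3 hours
Speed = 647 ÷ (19/3) = 647 × 3 / 19 = 1941/19 ≈ 102.2 km/h

102.2 km/h


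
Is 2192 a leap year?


Yes

Rules: divisible by 4 AND (not by 100 OR by 400)
2192 ÷ 4 = 548 exactly → divisible by 4
2192 ÷ 100 = 21 remainder 92 → not divisible by 100
Divisible by 4 but not by 100 → leap year


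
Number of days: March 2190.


31 days

Month: March (month 3)
March has 31 days


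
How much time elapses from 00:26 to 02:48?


End time in minutes: 2×60 + 48 = 168
Start time in minutes: 0×60 + 26 = 26
Difference = 168 - 26 = 142 minutes
= 2 hours 22 minutes

2h 22m


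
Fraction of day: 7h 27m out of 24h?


0.3104 (31.04%)

Total minutes: 7×60 + 27 = 447
Day = 24×60 = 1440 minutes
Fraction = 447/1440 ≈ 0.3104
As a percentage: 447/1440 × 100 ≈ 31.04%


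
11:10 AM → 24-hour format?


Input: 11:10 AM
AM hour stays: 11

11:10


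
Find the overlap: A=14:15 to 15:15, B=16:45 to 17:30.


Meeting A: 855-915 (in minutes from midnight)
Meeting B: 1005-1050
Overlap start = max(855, 1005) = 1005
Overlap end = min(915, 1050) = 915
Overlap = max(0, 915 - 1005) = 0 min

0 minutes


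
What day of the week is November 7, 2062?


Zeller's congruence:
q=7, m=11, k=62, j=20
h = (7 + ⌊13×12/5⌋ + 62 + ⌊62/4⌋ + ⌊20/4⌋ - 2×20) mod 7
= (7 + 31 + 62 + 15 + 5 - 40) mod 7
= 80 mod 7 = 3
h=3 → Tuesday

Tuesday


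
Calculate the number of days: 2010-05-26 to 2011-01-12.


From May 26, 2010 to January 12, 2011
Rest of May 2010: 31 - 26 = 5
Full months: June 30, July 31, August 31, September 30, October 31, November 30, December 31
Days into January 2011: 12
Total = 5 + 30 + 31 + 31 + 30 + 31 + 30 + 31 + 12 = 231 days

231 days


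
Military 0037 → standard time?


Hour: 0
0 → 12 AM (midnight)

12:37 AM


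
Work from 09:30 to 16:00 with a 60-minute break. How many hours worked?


5h 30m (330 minutes)

Total time = (16×60+0) - (9×60+30)
= 960 - 570 = 390 min
Minus break: 390 - 60 = 330 min
= 5h 30m


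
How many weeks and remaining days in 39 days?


Weeks: 39 ÷ 7 = 5 remainder 4

5 weeks 4 days


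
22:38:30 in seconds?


81510 seconds

Hours: 22 × 3600 = 79200
Minutes: 38 × 60 = 2280
Seconds: 30
Total = 79200 + 2280 + 30 = 81510


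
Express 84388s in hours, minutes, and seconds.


23h 26m 28s

Hours: 84388 ÷ 3600 = 23 remainder 1588
Minutes: 1588 ÷ 60 = 26 remainder 28
Seconds: 28


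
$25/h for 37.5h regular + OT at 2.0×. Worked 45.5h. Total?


$1337.50

Regular: 37.5h × $25 = $937.50
Overtime: 45.5 - 37.5 = 8.0h
OT pay: 8.0h × $25 × 2.0 = $400.00
Total = $937.50 + $400.00 = $1337.50


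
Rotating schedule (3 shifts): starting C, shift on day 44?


Shifts: A, B, C
Start: C (index 2)
Day 44: (2 + 44 - 1) mod 3
= 45 mod 3
= 0
Index 0 → shift A

Shift A


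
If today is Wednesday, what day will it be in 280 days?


Start: Wednesday (index 2)
(2 + 280) mod 7
= 282 mod 7
= 2
Index 2 → Wednesday

Wednesday


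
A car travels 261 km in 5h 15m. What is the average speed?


Distance: 261 km
Time: 5h 15m = 315 min = 315/60 = 21/4 hours
Speed = 261 ÷ (21/4) = 261 × 4 / 21 = 1044/21 ≈ 49.7 km/h

49.7 km/h


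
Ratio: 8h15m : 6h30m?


33:26 (1.27)

Duration 1: 495 minutes
Duration 2: 390 minutes
Ratio = 495:390
GCD = 15
Simplified = 33:26
As a decimal: 33/26 ≈ 1.27


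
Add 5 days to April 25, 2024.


Start: April 25, 2024
Add 5 days
April 25 + 5 = April 30, 2024

April 30, 2024


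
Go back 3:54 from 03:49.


Start: 229 minutes from midnight
Subtract: 234 minutes
Remaining: 229 - 234 = -5
Negative → add 24×60 = 1435
Hours: 23, Minutes: 55

23:55


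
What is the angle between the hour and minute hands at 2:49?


Hour hand = 2×30 + 49×0.5 = 84.5°
Minute hand = 49×6 = 294°
Difference = |84.5 - 294| = 209.5°
Since > 180°: 360 - 209.5 = 150.5°

150.5°


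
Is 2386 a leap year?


Rules: divisible by 4 AND (not by 100 OR by 400)
2386 ÷ 4 = 596 remainder 2 → not divisible by 4
Not divisible by 4 → not a leap year

No


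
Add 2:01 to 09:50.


Start: 590 minutes from midnight
Add: 121 minutes
Total: 711 minutes
Hours: 711 ÷ 60 = 11 remainder 51

11:51


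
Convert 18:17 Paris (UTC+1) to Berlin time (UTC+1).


Time difference = UTC+1 - UTC+1 = +0 hours
New hour = (18 + 0) mod 24
= 18 mod 24 = 18
Minutes unchanged → 18:17

18:17


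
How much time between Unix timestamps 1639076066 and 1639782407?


706341 seconds (196.2 hours / 8.18 days)

Difference = 1639782407 - 1639076066 = 706341 seconds
In hours: 706341 / 3600 ≈ 196.2
In days: 706341 / 86400 ≈ 8.18


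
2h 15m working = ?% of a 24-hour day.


Time: 135 minutes
Day: 1440 minutes
Percentage = (135/1440) × 100 ≈ 9.4%

9.4%


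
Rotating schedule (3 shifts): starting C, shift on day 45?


Shifts: A, B, C
Start: C (index 2)
Day 45: (2 + 45 - 1) mod 3
= 46 mod 3
= 1
Index 1 → shift B

Shift B


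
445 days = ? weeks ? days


63 weeks 4 days

Weeks: 445 ÷ 7 = 63 remainder 4


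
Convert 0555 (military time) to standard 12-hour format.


5:55 AM

Hour: 5
5 < 12 → AM


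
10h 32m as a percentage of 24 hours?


0.4389 (43.89%)

Total minutes: 10×60 + 32 = 632
Day = 24×60 = 1440 minutes
Fraction = 632/1440 ≈ 0.4389
As a percentage: 632/1440 × 100 ≈ 43.89%


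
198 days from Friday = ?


Start: Friday (index 4)
(4 + 198) mod 7
= 202 mod 7
= 6
Index 6 → Sunday

Sunday


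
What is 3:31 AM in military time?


Input: 3:31 AM
AM hour stays: 3

03:31


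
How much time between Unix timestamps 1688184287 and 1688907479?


723192 seconds (200.9 hours / 8.37 days)

Difference = 1688907479 - 1688184287 = 723192 seconds
In hours: 723192 / 3600 ≈ 200.9
In days: 723192 / 86400 ≈ 8.37


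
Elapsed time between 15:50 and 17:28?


1h 38m

End time in minutes: 17×60 + 28 = 1048
Start time in minutes: 15×60 + 50 = 950
Difference = 1048 - 950 = 98 minutes
= 1 hours 38 minutes


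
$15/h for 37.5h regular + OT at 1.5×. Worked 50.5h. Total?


$855.00

Regular: 37.5h × $15 = $562.50
Overtime: 50.5 - 37.5 = 13.0h
OT pay: 13.0h × $15 × 1.5 = $292.50
Total = $562.50 + $292.50 = $855.00


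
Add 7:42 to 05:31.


13:13

Start: 331 minutes from midnight
Add: 462 minutes
Total: 793 minutes
Hours: 793 ÷ 60 = 13 remainder 13


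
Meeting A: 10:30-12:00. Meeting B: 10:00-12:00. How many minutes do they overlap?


90 minutes

Meeting A: 630-720 (in minutes from midnight)
Meeting B: 600-720
Overlap start = max(630, 600) = 630
Overlap end = min(720, 720) = 720
Overlap = max(0, 720 - 630) = 90 min


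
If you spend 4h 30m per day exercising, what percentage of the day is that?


18.8%

Time: 270 minutes
Day: 1440 minutes
Percentage = (270/1440) × 100 ≈ 18.8%


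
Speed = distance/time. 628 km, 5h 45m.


109.2 km/h

Distance: 628 km
Time: 5h 45m = 345 min = 345/60 = 23/4 hours
Speed = 628 ÷ (23/4) = 628 × 4 / 23 = 2512/23 ≈ 109.2 km/h


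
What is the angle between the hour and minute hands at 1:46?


Hour hand = 1×30 + 46×0.5 = 53.0°
Minute hand = 46×6 = 276°
Difference = |53.0 - 276| = 223.0°
Since > 180°: 360 - 223.0 = 137.0°

137.0°


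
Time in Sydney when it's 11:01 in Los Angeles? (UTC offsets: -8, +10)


05:01 (next day)

Time difference = UTC+10 - UTC-8 = +18 hours
New hour = (11 + 18) mod 24
= 29 mod 24 = 5
Minutes unchanged → 05:01; 29 ≥ 24 → next day


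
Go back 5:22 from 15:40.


10:18

Start: 940 minutes from midnight
Subtract: 322 minutes
Remaining: 940 - 322 = 618
Hours: 10, Minutes: 18


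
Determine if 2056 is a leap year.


Rules: divisible by 4 AND (not by 100 OR by 400)
2056 ÷ 4 = 514 exactly → divisible by 4
2056 ÷ 100 = 20 remainder 56 → not divisible by 100
Divisible by 4 but not by 100 → leap year

Yes


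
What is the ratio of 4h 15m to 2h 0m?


17:8 (2.13)

Duration 1: 255 minutes
Duration 2: 120 minutes
Ratio = 255:120
GCD = 15
Simplified = 17:8
As a decimal: 17/8 ≈ 2.13


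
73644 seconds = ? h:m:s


20h 27m 24s

Hours: 73644 ÷ 3600 = 20 remainder 1644
Minutes: 1644 ÷ 60 = 27 remainder 24
Seconds: 24


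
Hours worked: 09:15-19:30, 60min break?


Total time = (19×60+30) - (9×60+15)
= 1170 - 555 = 615 min
Minus break: 615 - 60 = 555 min
= 9h 15m

9h 15m (555 minutes)


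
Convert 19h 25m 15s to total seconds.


69915 seconds

Hours: 19 × 3600 = 68400
Minutes: 25 × 60 = 1500
Seconds: 15
Total = 68400 + 1500 + 15 = 69915


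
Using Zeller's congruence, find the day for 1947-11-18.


Zeller's congruence:
q=18, m=11, k=47, j=19
h = (18 + ⌊13×12/5⌋ + 47 + ⌊47/4⌋ + ⌊19/4⌋ - 2×19) mod 7
= (18 + 31 + 47 + 11 + 4 - 38) mod 7
= 73 mod 7 = 3
h=3 → Tuesday

Tuesday


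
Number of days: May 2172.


31 days

Month: May (month 5)
May has 31 days


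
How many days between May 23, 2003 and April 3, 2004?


316 days

From May 23, 2003 to April 3, 2004
Rest of May 2003: 31 - 23 = 8
Full months: June 30, July 31, August 31, September 30, October 31, November 30, December 31, January 31, February 2004 29, March 31
Days into April 2004: 3
Total = 8 + 30 + 31 + 31 + 30 + 31 + 30 + 31 + 31 + 29 + 31 + 3 = 316 days


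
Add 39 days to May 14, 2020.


Start: May 14, 2020
Add 39 days
May 14 → June 1: 31 - 14 + 1 = 18 days (39 - 18 = 21 left)
June 1 + 21 = June 22, 2020

June 22, 2020


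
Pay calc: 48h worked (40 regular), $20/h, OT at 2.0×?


Regular: 40h × $20 = $800.00
Overtime: 48 - 40 = 8h
OT pay: 8h × $20 × 2.0 = $320.00
Total = $800.00 + $320.00 = $1120.00

$1120.00


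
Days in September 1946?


30 days

Month: September (month 9)
September has 30 days


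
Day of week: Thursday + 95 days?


Start: Thursday (index 3)
(3 + 95) mod 7
= 98 mod 7
= 0
Index 0 → Monday

Monday


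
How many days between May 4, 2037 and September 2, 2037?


121 days

From May 4, 2037 to September 2, 2037
Rest of May 2037: 31 - 4 = 27
Full months: June 30, July 31, August 31
Days into September 2037: 2
Total = 27 + 30 + 31 + 31 + 2 = 121 days


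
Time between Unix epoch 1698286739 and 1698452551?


Difference = 1698452551 - 1698286739 = 165812 seconds
In hours: 165812 / 3600 ≈ 46.1
In days: 165812 / 86400 ≈ 1.92

165812 seconds (46.1 hours / 1.92 days)


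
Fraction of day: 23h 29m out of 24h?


Total minutes: 23×60 + 29 = 1409
Day = 24×60 = 1440 minutes
Fraction = 1409/1440 ≈ 0.9785
As a percentage: 1409/1440 × 100 ≈ 97.85%

0.9785 (97.85%)


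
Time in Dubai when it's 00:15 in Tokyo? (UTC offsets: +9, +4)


Time difference = UTC+4 - UTC+9 = -5 hours
New hour = (0 -5) mod 24
= -5 mod 24 = 19
Minutes unchanged → 19:15; -5 < 0 → previous day

19:15 (previous day)


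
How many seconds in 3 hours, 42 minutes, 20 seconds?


13340 seconds

Hours: 3 × 3600 = 10800
Minutes: 42 × 60 = 2520
Seconds: 20
Total = 10800 + 2520 + 20 = 13340


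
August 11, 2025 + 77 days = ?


Start: August 11, 2025
Add 77 days
August 11 → September 1: 31 - 11 + 1 = 21 days (77 - 21 = 56 left)
September 1 → October 1: 30 - 1 + 1 = 30 days (56 - 30 = 26 left)
October 1 + 26 = October 27, 2025

October 27, 2025


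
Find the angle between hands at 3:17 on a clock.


Hour hand = 3×30 + 17×0.5 = 98.5°
Minute hand = 17×6 = 102°
Difference = |98.5 - 102| = 3.5°

3.5°


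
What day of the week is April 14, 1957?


Zeller's congruence:
q=14, m=4, k=57, j=19
h = (14 + ⌊13×5/5⌋ + 57 + ⌊57/4⌋ + ⌊19/4⌋ - 2×19) mod 7
= (14 + 13 + 57 + 14 + 4 - 38) mod 7
= 64 mod 7 = 1
h=1 → Sunday

Sunday


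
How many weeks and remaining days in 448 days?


64 weeks 0 days

Weeks: 448 ÷ 7 = 64 remainder 0


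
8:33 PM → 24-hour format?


Input: 8:33 PM
PM: 8 + 12 = 20

20:33


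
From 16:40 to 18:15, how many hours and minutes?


End time in minutes: 18×60 + 15 = 1095
Start time in minutes: 16×60 + 40 = 1000
Difference = 1095 - 1000 = 95 minutes
= 1 hours 35 minutes

1h 35m


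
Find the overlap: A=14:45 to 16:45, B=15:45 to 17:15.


60 minutes

Meeting A: 885-1005 (in minutes from midnight)
Meeting B: 945-1035
Overlap start = max(885, 945) = 945
Overlap end = min(1005, 1035) = 1005
Overlap = max(0, 1005 - 945) = 60 min


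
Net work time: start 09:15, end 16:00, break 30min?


Total time = (16×60+0) - (9×60+15)
= 960 - 555 = 405 min
Minus break: 405 - 30 = 375 min
= 6h 15m

6h 15m (375 minutes)


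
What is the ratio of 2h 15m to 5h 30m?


Duration 1: 135 minutes
Duration 2: 330 minutes
Ratio = 135:330
GCD = 15
Simplified = 9:22
As a decimal: 9/22 ≈ 0.41

9:22 (0.41)
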